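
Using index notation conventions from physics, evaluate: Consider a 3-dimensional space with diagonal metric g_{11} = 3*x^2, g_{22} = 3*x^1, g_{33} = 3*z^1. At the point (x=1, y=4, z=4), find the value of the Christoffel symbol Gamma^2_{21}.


For a diagonal metric, Gamma^k_{ij} = (1/2) g^{kk} (dg_{ik}/dx_j + dg_{jk}/dx_i - dg_{ij}/dx_k).
The metric is diagonal, so g_{ab} = 0 for a != b.
At the given point: g_{11} = 3, g_{22} = 3, g_{33} = 12
g^{22} = 1/3
dg_{22}/dx_1 = dg_{22}/dx_1 = 3
dg_{12}/dx_2 = 0 (off-diagonal)
dg_{21}/dx_2 = 0 (off-diagonal)
Numerator = 3 + 0 - 0 = 3
Gamma^2_{21} = 3 / (2 * 3) = 1/2

1/2


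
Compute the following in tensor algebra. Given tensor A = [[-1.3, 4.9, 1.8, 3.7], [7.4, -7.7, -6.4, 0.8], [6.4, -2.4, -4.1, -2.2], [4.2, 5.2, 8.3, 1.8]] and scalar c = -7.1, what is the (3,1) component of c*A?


Scalar multiplication: (cA)_{ij} = c * A_{ij}.
c = -7.1
A_{31} = 6.4
(cA)_{31} = -7.1 * 6.4 = -45.44

-45.44


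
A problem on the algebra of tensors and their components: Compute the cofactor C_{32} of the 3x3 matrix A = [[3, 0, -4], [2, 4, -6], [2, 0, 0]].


To find cofactor C_{32}, delete row 3 and column 2.
The resulting 2x2 submatrix is: [[3, -4], [2, -6]]
Minor M_{32} = 3*-6 - -4*2
  = -18 - -8 = -10
Sign = (-1)^(3+2) = (-1)^5 = -1
Cofactor C_{32} = -1 * -10 = 10

10


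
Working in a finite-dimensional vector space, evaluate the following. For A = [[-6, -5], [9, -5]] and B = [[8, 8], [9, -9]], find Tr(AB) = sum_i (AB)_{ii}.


Tr(AB) = sum_i (AB)_{ii} where (AB)_{ii} = sum_k A_{ik} B_{ki}.
(AB)_{11} = -6*8 + -5*9 = -93
(AB)_{22} = 9*8 + -5*-9 = 117
Tr(AB) = -93 + 117 = 24

24


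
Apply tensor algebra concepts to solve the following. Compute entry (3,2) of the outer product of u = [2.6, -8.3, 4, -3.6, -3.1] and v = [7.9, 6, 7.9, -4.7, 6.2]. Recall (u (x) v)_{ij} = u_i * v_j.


The outer product entry T_{ij} = u_i * v_j.
We need i=3, j=2.
u_3 = 4, v_2 = 6
T_{3,2} = 4 * 6 = 24

24


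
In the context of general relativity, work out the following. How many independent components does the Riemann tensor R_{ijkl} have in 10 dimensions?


The Riemann tensor in d dimensions has d^2(d^2 - 1)/12 independent components.
d = 10, so d^2 = 100
d^2 - 1 = 99
d^2(d^2 - 1) = 100 * 99 = 9900
Divide by 12: 9900 / 12 = 825

825


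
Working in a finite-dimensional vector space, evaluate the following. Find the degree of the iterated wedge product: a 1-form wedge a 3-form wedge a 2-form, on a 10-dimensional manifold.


The degree of a wedge product is the sum of the degrees of the individual forms.
Degrees: 1, 3, 2
Total degree = 1 + 3 + 2 = 6

6


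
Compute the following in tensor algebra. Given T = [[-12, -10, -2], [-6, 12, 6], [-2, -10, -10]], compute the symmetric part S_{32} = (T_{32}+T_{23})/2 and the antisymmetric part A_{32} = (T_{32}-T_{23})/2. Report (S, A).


T_{32} = -10
T_{23} = 6
S_{32} = (-10 + 6)/2 = -4/2 = -2
A_{32} = (-10 - 6)/2 = -16/2 = -8
Check: S + A = -2 + -8 = -10 = T_{32}.

(-2, -8)


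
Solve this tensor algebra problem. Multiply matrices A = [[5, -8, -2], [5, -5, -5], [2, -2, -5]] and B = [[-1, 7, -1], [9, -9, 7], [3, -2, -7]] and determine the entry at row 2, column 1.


(AB)_{ij} = sum_k A_{ik} B_{kj}.
For i=2, j=1:
A_{21} * B_{11} = 5 * -1 = -5
A_{22} * B_{21} = -5 * 9 = -45
A_{23} * B_{31} = -5 * 3 = -15
Sum = -5 + -45 + -15 = -65

-65


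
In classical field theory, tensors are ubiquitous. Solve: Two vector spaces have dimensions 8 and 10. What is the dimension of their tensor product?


The dimension of a tensor product is the product of dimensions.
dim(V) = 8, dim(W) = 10
dim(V (x) W) = 8 * 10 = 80

80


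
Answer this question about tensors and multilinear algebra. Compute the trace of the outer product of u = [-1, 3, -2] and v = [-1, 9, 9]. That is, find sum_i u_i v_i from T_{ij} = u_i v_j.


The outer product gives T_{ij} = u_i v_j.
The trace (contraction) is Tr(T) = sum_i T_{ii} = sum_i u_i v_i.
Diagonal entries:
T_{11} = u_1 * v_1 = -1 * -1 = 1
T_{22} = u_2 * v_2 = 3 * 9 = 27
T_{33} = u_3 * v_3 = -2 * 9 = -18
Tr(T) = 1 + 27 + -18 = 10

10


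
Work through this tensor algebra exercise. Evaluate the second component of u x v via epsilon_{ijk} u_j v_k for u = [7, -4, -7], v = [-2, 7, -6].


(u x v)_2 = sum_{j,k} epsilon_{2jk} u_j v_k. Only permutations of (1,2,3) contribute; the two non-zero terms are:
eps_{213} u_1 v_3 = -1 * 7 * -6 = 42
eps_{231} u_3 v_1 = 1 * -7 * -2 = 14
(u x v)_2 = 56

56


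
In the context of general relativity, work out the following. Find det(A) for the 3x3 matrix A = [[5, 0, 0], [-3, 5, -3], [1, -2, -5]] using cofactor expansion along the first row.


Expanding along the first row, det(A) = a11*M_11 - a12*M_12 + a13*M_13, where M_1j is the (1,j) minor.
Minor M_11 = 5*-5 - -3*-2 = -31
Minor M_12 = -3*-5 - -3*1 = 18
Minor M_13 = -3*-2 - 5*1 = 1
det = 5*(-31) - 0*(18) + 0*(1)
    = -155 - 0 + 0
    = -155

-155


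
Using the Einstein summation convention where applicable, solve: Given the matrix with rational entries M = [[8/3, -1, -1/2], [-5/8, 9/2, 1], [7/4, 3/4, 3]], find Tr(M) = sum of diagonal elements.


The trace is the sum of diagonal entries.
Diagonal: M[1,1] = 8/3, M[2,2] = 9/2, M[3,3] = 3
Tr(M) = 8/3 + 9/2 + 3
Computing step by step:
After adding M[1,1]: 8/3
After adding M[2,2]: 43/6
After adding M[3,3]: 61/6
Tr(M) = 61/6

61/6


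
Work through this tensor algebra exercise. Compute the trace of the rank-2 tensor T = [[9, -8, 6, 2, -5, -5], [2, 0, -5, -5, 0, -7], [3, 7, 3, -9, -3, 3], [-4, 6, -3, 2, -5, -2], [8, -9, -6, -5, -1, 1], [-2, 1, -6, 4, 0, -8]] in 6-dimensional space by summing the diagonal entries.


The contraction (trace) of a rank-2 tensor is the sum of its diagonal elements.
Diagonal entries: A[1,1] = 9, A[2,2] = 0, A[3,3] = 3, A[4,4] = 2, A[5,5] = -1, A[6,6] = -8
Tr(A) = 9 + 0 + 3 + 2 + -1 + -8 = 5

5


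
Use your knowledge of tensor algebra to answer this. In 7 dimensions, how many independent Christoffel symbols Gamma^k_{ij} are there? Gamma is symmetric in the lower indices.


Christoffel symbols Gamma^k_{ij} are symmetric in i,j, so there are d * d(d+1)/2 independent symbols.
d = 7
d(d+1)/2 = 7 * 8 / 2 = 28
Total = 7 * 28 = 196

196


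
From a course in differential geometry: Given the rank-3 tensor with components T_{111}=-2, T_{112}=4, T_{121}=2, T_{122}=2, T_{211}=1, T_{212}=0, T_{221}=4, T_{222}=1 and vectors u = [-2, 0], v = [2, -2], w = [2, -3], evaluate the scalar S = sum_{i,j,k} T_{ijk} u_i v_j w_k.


S = sum over i,j,k of T_{ijk} u_i v_j w_k. Expanding all 8 terms:
T_{111}*u_1*v_1*w_1 = -2*-2*2*2 = 16  (running total: 16)
T_{112}*u_1*v_1*w_2 = 4*-2*2*-3 = 48  (running total: 64)
T_{121}*u_1*v_2*w_1 = 2*-2*-2*2 = 16  (running total: 80)
T_{122}*u_1*v_2*w_2 = 2*-2*-2*-3 = -24  (running total: 56)
T_{211}*u_2*v_1*w_1 = 1*0*2*2 = 0  (running total: 56)
T_{212}*u_2*v_1*w_2 = 0*0*2*-3 = 0  (running total: 56)
T_{221}*u_2*v_2*w_1 = 4*0*-2*2 = 0  (running total: 56)
T_{222}*u_2*v_2*w_2 = 1*0*-2*-3 = 0  (running total: 56)
S = 56

56


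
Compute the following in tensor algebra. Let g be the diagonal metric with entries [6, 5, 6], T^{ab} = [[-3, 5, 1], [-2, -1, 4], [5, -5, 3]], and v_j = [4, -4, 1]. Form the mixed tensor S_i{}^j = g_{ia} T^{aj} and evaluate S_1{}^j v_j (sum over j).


Step 1: lower the first index. For a diagonal metric, g_{ia} T^{aj} = g_{ii} T^{ij} (no sum on i).
g_{11} = 6
S_1{}^1 = 6 * T^{11} = 6 * -3 = -18
S_1{}^2 = 6 * T^{12} = 6 * 5 = 30
S_1{}^3 = 6 * T^{13} = 6 * 1 = 6
Step 2: contract S_1{}^j with v_j.
S_1{}^1 * v_1 = -18 * 4 = -72
S_1{}^2 * v_2 = 30 * -4 = -120
S_1{}^3 * v_3 = 6 * 1 = 6
Result = -72 + -120 + 6 = -186

-186


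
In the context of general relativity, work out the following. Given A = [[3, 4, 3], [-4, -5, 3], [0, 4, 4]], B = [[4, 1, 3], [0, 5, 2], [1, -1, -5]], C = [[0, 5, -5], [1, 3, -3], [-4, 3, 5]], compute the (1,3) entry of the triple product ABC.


(ABC)_{13} = sum_m (AB)_{1m} C_{m3}. First compute row 1 of AB.
(AB)_{11} = 3*4 + 4*0 + 3*1 = 15
(AB)_{12} = 3*1 + 4*5 + 3*-1 = 20
(AB)_{13} = 3*3 + 4*2 + 3*-5 = 2
Now contract with column 3 of C:
(AB)_{11} * C_{13} = 15 * -5 = -75
(AB)_{12} * C_{23} = 20 * -3 = -60
(AB)_{13} * C_{33} = 2 * 5 = 10
(ABC)_{13} = -75 + -60 + 10 = -125

-125


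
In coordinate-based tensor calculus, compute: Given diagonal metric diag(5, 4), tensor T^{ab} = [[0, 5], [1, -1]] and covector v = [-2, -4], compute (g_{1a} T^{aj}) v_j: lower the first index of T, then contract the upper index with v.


Step 1: lower the first index. For a diagonal metric, g_{ia} T^{aj} = g_{ii} T^{ij} (no sum on i).
g_{11} = 5
S_1{}^1 = 5 * T^{11} = 5 * 0 = 0
S_1{}^2 = 5 * T^{12} = 5 * 5 = 25
Step 2: contract S_1{}^j with v_j.
S_1{}^1 * v_1 = 0 * -2 = 0
S_1{}^2 * v_2 = 25 * -4 = -100
Result = 0 + -100 = -100

-100


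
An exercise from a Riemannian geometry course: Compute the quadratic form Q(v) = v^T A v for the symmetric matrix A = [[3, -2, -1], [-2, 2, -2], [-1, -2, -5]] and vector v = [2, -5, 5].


First compute Av:
(Av)_1 = 3*2 + -2*-5 + -1*5 = 11
(Av)_2 = -2*2 + 2*-5 + -2*5 = -24
(Av)_3 = -1*2 + -2*-5 + -5*5 = -17
Av = [11, -24, -17]
Then v^T (Av) = 2*11 + -5*-24 + 5*-17
= 22 + 120 + -85 = 57

57


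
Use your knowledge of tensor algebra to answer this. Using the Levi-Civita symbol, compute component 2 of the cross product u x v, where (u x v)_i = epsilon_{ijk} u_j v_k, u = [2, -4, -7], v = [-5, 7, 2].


(u x v)_2 = sum_{j,k} epsilon_{2jk} u_j v_k. Only permutations of (1,2,3) contribute; the two non-zero terms are:
eps_{213} u_1 v_3 = -1 * 2 * 2 = -4
eps_{231} u_3 v_1 = 1 * -7 * -5 = 35
(u x v)_2 = 31

31


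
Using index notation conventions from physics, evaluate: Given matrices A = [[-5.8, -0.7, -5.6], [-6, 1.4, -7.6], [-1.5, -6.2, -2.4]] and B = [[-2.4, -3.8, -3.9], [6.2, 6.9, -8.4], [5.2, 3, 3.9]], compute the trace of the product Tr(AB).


Tr(AB) = sum_i (AB)_{ii} where (AB)_{ii} = sum_k A_{ik} B_{ki}.
(AB)_{11} = -5.8*-2.4 + -0.7*6.2 + -5.6*5.2 = -19.54
(AB)_{22} = -6*-3.8 + 1.4*6.9 + -7.6*3 = 9.66
(AB)_{33} = -1.5*-3.9 + -6.2*-8.4 + -2.4*3.9 = 48.57
Tr(AB) = -19.54 + 9.66 + 48.57 = 38.69

38.69


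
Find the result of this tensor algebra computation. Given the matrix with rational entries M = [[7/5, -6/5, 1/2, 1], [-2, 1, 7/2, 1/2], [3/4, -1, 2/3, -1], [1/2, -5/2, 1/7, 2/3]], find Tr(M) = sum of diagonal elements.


The trace is the sum of diagonal entries.
Diagonal: M[1,1] = 7/5, M[2,2] = 1, M[3,3] = 2/3, M[4,4] = 2/3
Tr(M) = 7/5 + 1 + 2/3 + 2/3
Computing step by step:
After adding M[1,1]: 7/5
After adding M[2,2]: 12/5
After adding M[3,3]: 46/15
After adding M[4,4]: 56/15
Tr(M) = 56/15

56/15


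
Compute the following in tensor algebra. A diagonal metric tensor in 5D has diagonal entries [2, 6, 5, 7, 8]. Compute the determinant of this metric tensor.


For a diagonal metric, the determinant is the product of diagonal entries.
Diagonal entries: 2, 6, 5, 7, 8
det(g) = 2 * 6 * 5 * 7 * 8 = 3360

3360


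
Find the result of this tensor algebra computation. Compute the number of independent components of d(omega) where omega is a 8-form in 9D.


The exterior derivative of a p-form is a (p+1)-form.
Its number of independent components is C(n, p+1).
n = 9, p+1 = 9
C(9, 9) = 1

1


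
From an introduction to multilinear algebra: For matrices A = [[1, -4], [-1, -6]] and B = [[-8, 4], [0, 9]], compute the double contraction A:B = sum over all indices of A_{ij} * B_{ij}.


A:B = sum over all i,j of A_{ij} * B_{ij}.
Row 1: 1*-8=-8, -4*4=-16 => row sum = -24
Row 2: -1*0=0, -6*9=-54 => row sum = -54
Total = -24 + -54 = -78

-78


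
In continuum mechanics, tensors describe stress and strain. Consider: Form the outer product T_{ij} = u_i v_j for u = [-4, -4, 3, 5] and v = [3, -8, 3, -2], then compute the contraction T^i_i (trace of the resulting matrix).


The outer product gives T_{ij} = u_i v_j.
The trace (contraction) is Tr(T) = sum_i T_{ii} = sum_i u_i v_i.
Diagonal entries:
T_{11} = u_1 * v_1 = -4 * 3 = -12
T_{22} = u_2 * v_2 = -4 * -8 = 32
T_{33} = u_3 * v_3 = 3 * 3 = 9
T_{44} = u_4 * v_4 = 5 * -2 = -10
Tr(T) = -12 + 32 + 9 + -10 = 19

19


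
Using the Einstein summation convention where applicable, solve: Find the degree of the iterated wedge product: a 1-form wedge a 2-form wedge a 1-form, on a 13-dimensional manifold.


The degree of a wedge product is the sum of the degrees of the individual forms.
Degrees: 1, 2, 1
Total degree = 1 + 2 + 1 = 4

4


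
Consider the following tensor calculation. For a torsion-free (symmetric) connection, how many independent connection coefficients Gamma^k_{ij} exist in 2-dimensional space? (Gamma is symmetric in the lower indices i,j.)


Christoffel symbols Gamma^k_{ij} are symmetric in i,j, so there are d * d(d+1)/2 independent symbols.
d = 2
d(d+1)/2 = 2 * 3 / 2 = 3
Total = 2 * 3 = 6

6


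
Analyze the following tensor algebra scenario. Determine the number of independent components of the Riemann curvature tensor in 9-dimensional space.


The Riemann tensor in d dimensions has d^2(d^2 - 1)/12 independent components.
d = 9, so d^2 = 81
d^2 - 1 = 80
d^2(d^2 - 1) = 81 * 80 = 6480
Divide by 12: 6480 / 12 = 540

540


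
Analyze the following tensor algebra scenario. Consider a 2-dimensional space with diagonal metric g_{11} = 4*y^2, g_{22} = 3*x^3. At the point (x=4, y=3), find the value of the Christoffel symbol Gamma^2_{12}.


For a diagonal metric, Gamma^k_{ij} = (1/2) g^{kk} (dg_{ik}/dx_j + dg_{jk}/dx_i - dg_{ij}/dx_k).
The metric is diagonal, so g_{ab} = 0 for a != b.
At the given point: g_{11} = 36, g_{22} = 192
g^{22} = 1/192
dg_{12}/dx_2 = 0 (off-diagonal)
dg_{22}/dx_1 = dg_{22}/dx_1 = 144
dg_{12}/dx_2 = 0 (off-diagonal)
Numerator = 0 + 144 - 0 = 144
Gamma^2_{12} = 144 / (2 * 192) = 3/8

3/8


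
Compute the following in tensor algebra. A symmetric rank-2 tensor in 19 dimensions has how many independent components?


A symmetric rank-2 tensor in d dimensions has d(d+1)/2 independent components.
d = 19
d(d+1)/2 = 19 * 20 / 2 = 380 / 2 = 190

190


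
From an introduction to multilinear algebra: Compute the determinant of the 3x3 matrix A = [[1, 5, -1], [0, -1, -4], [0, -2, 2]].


Expanding along the first row, det(A) = a11*M_11 - a12*M_12 + a13*M_13, where M_1j is the (1,j) minor.
Minor M_11 = -1*2 - -4*-2 = -10
Minor M_12 = 0*2 - -4*0 = 0
Minor M_13 = 0*-2 - -1*0 = 0
det = 1*(-10) - 5*(0) + -1*(0)
    = -10 - 0 + 0
    = -10

-10


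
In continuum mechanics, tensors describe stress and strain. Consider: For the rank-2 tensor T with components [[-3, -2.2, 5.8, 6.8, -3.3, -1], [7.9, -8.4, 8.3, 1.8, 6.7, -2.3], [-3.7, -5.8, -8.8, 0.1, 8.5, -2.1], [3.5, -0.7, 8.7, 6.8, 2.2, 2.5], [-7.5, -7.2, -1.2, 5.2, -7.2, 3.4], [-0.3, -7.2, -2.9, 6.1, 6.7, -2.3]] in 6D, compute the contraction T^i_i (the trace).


The contraction (trace) of a rank-2 tensor is the sum of its diagonal elements.
Diagonal entries: A[1,1] = -3, A[2,2] = -8.4, A[3,3] = -8.8, A[4,4] = 6.8, A[5,5] = -7.2, A[6,6] = -2.3
Tr(A) = -3 + -8.4 + -8.8 + 6.8 + -7.2 + -2.3 = -22.9

-22.9


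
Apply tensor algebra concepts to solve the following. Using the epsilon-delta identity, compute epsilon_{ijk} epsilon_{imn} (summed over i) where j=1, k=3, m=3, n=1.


Using the identity: epsilon_{ijk} epsilon_{imn} = delta_{jm} delta_{kn} - delta_{jn} delta_{km}.
delta_{13} = 0
delta_{31} = 0
delta_{11} = 1
delta_{33} = 1
Result = 0 * 0 - 1 * 1 = 0 - 1 = -1

-1


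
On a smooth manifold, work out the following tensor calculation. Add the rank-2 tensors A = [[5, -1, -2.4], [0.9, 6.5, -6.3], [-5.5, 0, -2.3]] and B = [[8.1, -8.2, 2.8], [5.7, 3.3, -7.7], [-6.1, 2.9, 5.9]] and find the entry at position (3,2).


Tensor addition is component-wise: (A + B)_{ij} = A_{ij} + B_{ij}.
A_{32} = 0
B_{32} = 2.9
(A + B)_{32} = 0 + 2.9 = 2.9

2.9


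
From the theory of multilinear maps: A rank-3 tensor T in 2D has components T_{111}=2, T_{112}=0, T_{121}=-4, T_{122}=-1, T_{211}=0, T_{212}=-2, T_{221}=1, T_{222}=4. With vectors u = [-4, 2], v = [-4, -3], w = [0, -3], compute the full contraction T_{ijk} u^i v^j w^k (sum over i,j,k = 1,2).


S = sum over i,j,k of T_{ijk} u_i v_j w_k. Expanding all 8 terms:
T_{111}*u_1*v_1*w_1 = 2*-4*-4*0 = 0  (running total: 0)
T_{112}*u_1*v_1*w_2 = 0*-4*-4*-3 = 0  (running total: 0)
T_{121}*u_1*v_2*w_1 = -4*-4*-3*0 = 0  (running total: 0)
T_{122}*u_1*v_2*w_2 = -1*-4*-3*-3 = 36  (running total: 36)
T_{211}*u_2*v_1*w_1 = 0*2*-4*0 = 0  (running total: 36)
T_{212}*u_2*v_1*w_2 = -2*2*-4*-3 = -48  (running total: -12)
T_{221}*u_2*v_2*w_1 = 1*2*-3*0 = 0  (running total: -12)
T_{222}*u_2*v_2*w_2 = 4*2*-3*-3 = 72  (running total: 60)
S = 60

60


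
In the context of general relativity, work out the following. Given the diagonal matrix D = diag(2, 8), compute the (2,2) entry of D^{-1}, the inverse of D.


For a diagonal matrix, the inverse has entries (D^{-1})_{ii} = 1/d_{ii}.
The diagonal entries are: d_{11} = 2, d_{22} = 8
We need (D^{-1})_{22} = 1/d_{22} = 1/8 = 1/8

1/8


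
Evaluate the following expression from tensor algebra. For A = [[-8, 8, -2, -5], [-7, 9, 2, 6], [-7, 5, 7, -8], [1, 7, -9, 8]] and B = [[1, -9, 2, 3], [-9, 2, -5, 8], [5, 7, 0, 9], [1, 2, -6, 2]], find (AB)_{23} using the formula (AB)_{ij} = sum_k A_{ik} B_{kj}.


(AB)_{ij} = sum_k A_{ik} B_{kj}.
For i=2, j=3:
A_{21} * B_{13} = -7 * 2 = -14
A_{22} * B_{23} = 9 * -5 = -45
A_{23} * B_{33} = 2 * 0 = 0
A_{24} * B_{43} = 6 * -6 = -36
Sum = -14 + -45 + 0 + -36 = -95

-95


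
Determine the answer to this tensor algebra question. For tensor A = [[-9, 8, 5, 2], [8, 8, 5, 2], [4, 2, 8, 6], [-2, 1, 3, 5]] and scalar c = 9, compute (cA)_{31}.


Scalar multiplication: (cA)_{ij} = c * A_{ij}.
c = 9
A_{31} = 4
(cA)_{31} = 9 * 4 = 36

36


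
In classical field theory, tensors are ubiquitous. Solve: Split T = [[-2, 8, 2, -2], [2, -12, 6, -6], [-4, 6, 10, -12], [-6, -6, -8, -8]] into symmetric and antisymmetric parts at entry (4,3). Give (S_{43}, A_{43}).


T_{43} = -8
T_{34} = -12
S_{43} = (-8 + -12)/2 = -20/2 = -10
A_{43} = (-8 - -12)/2 = 4/2 = 2
Check: S + A = -10 + 2 = -8 = T_{43}.

(-10, 2)


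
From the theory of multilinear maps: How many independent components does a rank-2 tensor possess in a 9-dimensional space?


The number of components of a rank-r tensor in d dimensions is d^r.
Here d = 9 and r = 2.
9^2 = 81

81


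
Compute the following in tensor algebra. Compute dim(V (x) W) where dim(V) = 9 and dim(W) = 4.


The dimension of a tensor product is the product of dimensions.
dim(V) = 9, dim(W) = 4
dim(V (x) W) = 9 * 4 = 36

36


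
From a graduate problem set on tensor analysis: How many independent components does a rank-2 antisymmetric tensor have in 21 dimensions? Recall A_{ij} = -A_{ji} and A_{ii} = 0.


An antisymmetric rank-2 tensor satisfies A_{ij} = -A_{ji}, so diagonal entries are zero.
The independent components are the upper-triangular entries: C(n, 2) = n(n-1)/2.
n = 21
C(21, 2) = 21 * 20 / 2 = 420 / 2 = 210

210


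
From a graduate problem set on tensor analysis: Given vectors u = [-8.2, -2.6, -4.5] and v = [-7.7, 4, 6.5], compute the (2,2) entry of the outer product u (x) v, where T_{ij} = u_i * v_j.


The outer product entry T_{ij} = u_i * v_j.
We need i=2, j=2.
u_2 = -2.6, v_2 = 4
T_{2,2} = -2.6 * 4 = -10.4

-10.4


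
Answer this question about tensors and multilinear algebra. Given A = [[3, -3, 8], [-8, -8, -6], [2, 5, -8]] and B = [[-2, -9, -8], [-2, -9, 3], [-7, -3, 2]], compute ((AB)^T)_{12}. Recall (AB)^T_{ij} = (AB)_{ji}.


(AB)^T_{ij} = (AB)_{ji} = sum_k A_{jk} B_{ki}.
For i=1, j=2 we need (AB)_{21}:
A_{21} * B_{11} = -8 * -2 = 16
A_{22} * B_{21} = -8 * -2 = 16
A_{23} * B_{31} = -6 * -7 = 42
Sum = 16 + 16 + 42 = 74

74


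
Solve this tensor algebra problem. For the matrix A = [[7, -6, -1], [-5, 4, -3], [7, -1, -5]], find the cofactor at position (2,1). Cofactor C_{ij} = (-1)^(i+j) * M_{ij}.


To find cofactor C_{21}, delete row 2 and column 1.
The resulting 2x2 submatrix is: [[-6, -1], [-1, -5]]
Minor M_{21} = -6*-5 - -1*-1
  = 30 - 1 = 29
Sign = (-1)^(2+1) = (-1)^3 = -1
Cofactor C_{21} = -1 * 29 = -29

-29


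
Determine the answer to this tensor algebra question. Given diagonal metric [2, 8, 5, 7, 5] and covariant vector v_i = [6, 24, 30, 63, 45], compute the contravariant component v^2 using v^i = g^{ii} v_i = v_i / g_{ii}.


To raise an index with a diagonal metric: v^i = v_i / g_{ii}.
For index 2: v_2 = 24, g_{22} = 8
v^2 = 24 / 8 = 3

3


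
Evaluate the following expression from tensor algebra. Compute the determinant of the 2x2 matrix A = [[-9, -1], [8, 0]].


For a 2x2 matrix [[a, b], [c, d]], det = a*d - b*c.
a = -9, b = -1, c = 8, d = 0
a*d = -9 * 0 = 0
b*c = -1 * 8 = -8
det = 0 - -8 = 8

8


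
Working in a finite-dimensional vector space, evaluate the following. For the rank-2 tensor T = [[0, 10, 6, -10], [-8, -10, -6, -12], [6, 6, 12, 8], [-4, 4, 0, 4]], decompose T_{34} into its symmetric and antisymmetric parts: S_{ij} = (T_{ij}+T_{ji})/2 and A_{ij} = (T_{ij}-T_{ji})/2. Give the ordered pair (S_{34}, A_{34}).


T_{34} = 8
T_{43} = 0
S_{34} = (8 + 0)/2 = 8/2 = 4
A_{34} = (8 - 0)/2 = 8/2 = 4
Check: S + A = 4 + 4 = 8 = T_{34}.

(4, 4)


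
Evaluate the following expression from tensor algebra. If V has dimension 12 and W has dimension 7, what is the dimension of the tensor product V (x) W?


The dimension of a tensor product is the product of dimensions.
dim(V) = 12, dim(W) = 7
dim(V (x) W) = 12 * 7 = 84

84


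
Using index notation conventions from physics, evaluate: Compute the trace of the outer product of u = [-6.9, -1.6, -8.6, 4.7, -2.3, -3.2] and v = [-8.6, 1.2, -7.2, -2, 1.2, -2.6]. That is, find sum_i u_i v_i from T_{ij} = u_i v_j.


The outer product gives T_{ij} = u_i v_j.
The trace (contraction) is Tr(T) = sum_i T_{ii} = sum_i u_i v_i.
Diagonal entries:
T_{11} = u_1 * v_1 = -6.9 * -8.6 = 59.34
T_{22} = u_2 * v_2 = -1.6 * 1.2 = -1.92
T_{33} = u_3 * v_3 = -8.6 * -7.2 = 61.92
T_{44} = u_4 * v_4 = 4.7 * -2 = -9.4
T_{55} = u_5 * v_5 = -2.3 * 1.2 = -2.76
T_{66} = u_6 * v_6 = -3.2 * -2.6 = 8.32
Tr(T) = 59.34 + -1.92 + 61.92 + -9.4 + -2.76 + 8.32 = 115.5

115.5


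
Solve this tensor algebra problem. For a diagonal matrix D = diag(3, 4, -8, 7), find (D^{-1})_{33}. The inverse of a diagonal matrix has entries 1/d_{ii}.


For a diagonal matrix, the inverse has entries (D^{-1})_{ii} = 1/d_{ii}.
The diagonal entries are: d_{11} = 3, d_{22} = 4, d_{33} = -8, d_{44} = 7
We need (D^{-1})_{33} = 1/d_{33} = 1/-8 = -1/8

-1/8


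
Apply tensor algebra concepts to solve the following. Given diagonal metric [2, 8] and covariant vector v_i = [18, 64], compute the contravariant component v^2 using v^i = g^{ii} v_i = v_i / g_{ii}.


To raise an index with a diagonal metric: v^i = v_i / g_{ii}.
For index 2: v_2 = 64, g_{22} = 8
v^2 = 64 / 8 = 8

8


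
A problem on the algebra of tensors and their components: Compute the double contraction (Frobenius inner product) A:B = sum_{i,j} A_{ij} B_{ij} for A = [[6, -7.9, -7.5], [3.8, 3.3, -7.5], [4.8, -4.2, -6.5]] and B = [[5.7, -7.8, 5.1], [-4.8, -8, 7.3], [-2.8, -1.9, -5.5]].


A:B = sum over all i,j of A_{ij} * B_{ij}.
Row 1: 6*5.7=34.2, -7.9*-7.8=61.62, -7.5*5.1=-38.25 => row sum = 57.57
Row 2: 3.8*-4.8=-18.24, 3.3*-8=-26.4, -7.5*7.3=-54.75 => row sum = -99.39
Row 3: 4.8*-2.8=-13.44, -4.2*-1.9=7.98, -6.5*-5.5=35.75 => row sum = 30.29
Total = 57.57 + -99.39 + 30.29 = -11.53

-11.53


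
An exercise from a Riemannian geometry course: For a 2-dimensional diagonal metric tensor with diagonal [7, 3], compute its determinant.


For a diagonal metric, the determinant is the product of diagonal entries.
Diagonal entries: 7, 3
det(g) = 7 * 3 = 21

21


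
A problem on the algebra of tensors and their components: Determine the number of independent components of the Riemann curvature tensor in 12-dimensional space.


The Riemann tensor in d dimensions has d^2(d^2 - 1)/12 independent components.
d = 12, so d^2 = 144
d^2 - 1 = 143
d^2(d^2 - 1) = 144 * 143 = 20592
Divide by 12: 20592 / 12 = 1716

1716


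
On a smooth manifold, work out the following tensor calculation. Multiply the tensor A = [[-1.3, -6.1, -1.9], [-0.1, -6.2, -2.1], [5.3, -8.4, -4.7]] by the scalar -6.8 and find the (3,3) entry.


Scalar multiplication: (cA)_{ij} = c * A_{ij}.
c = -6.8
A_{33} = -4.7
(cA)_{33} = -6.8 * -4.7 = 31.96

31.96


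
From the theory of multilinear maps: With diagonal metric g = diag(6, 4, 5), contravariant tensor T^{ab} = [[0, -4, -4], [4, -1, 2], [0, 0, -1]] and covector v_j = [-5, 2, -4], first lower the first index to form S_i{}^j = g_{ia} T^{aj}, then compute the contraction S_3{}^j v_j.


Step 1: lower the first index. For a diagonal metric, g_{ia} T^{aj} = g_{ii} T^{ij} (no sum on i).
g_{33} = 5
S_3{}^1 = 5 * T^{31} = 5 * 0 = 0
S_3{}^2 = 5 * T^{32} = 5 * 0 = 0
S_3{}^3 = 5 * T^{33} = 5 * -1 = -5
Step 2: contract S_3{}^j with v_j.
S_3{}^1 * v_1 = 0 * -5 = 0
S_3{}^2 * v_2 = 0 * 2 = 0
S_3{}^3 * v_3 = -5 * -4 = 20
Result = 0 + 0 + 20 = 20

20


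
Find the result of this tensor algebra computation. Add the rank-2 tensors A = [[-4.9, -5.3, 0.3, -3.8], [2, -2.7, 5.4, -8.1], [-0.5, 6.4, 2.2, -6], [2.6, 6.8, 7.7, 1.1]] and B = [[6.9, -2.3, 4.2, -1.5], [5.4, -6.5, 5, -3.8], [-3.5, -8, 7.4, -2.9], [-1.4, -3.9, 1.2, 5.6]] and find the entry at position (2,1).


Tensor addition is component-wise: (A + B)_{ij} = A_{ij} + B_{ij}.
A_{21} = 2
B_{21} = 5.4
(A + B)_{21} = 2 + 5.4 = 7.4

7.4


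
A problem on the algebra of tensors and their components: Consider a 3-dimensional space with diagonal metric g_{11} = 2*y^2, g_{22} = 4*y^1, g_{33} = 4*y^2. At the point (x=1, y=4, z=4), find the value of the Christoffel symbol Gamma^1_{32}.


For a diagonal metric, Gamma^k_{ij} = (1/2) g^{kk} (dg_{ik}/dx_j + dg_{jk}/dx_i - dg_{ij}/dx_k).
The metric is diagonal, so g_{ab} = 0 for a != b.
At the given point: g_{11} = 32, g_{22} = 16, g_{33} = 64
g^{11} = 1/32
dg_{31}/dx_2 = 0 (off-diagonal)
dg_{21}/dx_3 = 0 (off-diagonal)
dg_{32}/dx_1 = 0 (off-diagonal)
Numerator = 0 + 0 - 0 = 0
Gamma^1_{32} = 0 / (2 * 32) = 0

0


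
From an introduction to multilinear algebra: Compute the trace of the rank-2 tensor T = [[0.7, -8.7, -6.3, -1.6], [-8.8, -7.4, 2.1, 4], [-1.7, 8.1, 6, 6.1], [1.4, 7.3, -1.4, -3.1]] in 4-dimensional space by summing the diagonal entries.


The contraction (trace) of a rank-2 tensor is the sum of its diagonal elements.
Diagonal entries: A[1,1] = 0.7, A[2,2] = -7.4, A[3,3] = 6, A[4,4] = -3.1
Tr(A) = 0.7 + -7.4 + 6 + -3.1 = -3.8

-3.8


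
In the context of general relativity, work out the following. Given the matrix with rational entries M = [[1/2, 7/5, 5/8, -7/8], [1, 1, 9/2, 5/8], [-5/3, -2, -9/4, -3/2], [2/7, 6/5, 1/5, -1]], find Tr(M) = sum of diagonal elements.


The trace is the sum of diagonal entries.
Diagonal: M[1,1] = 1/2, M[2,2] = 1, M[3,3] = -9/4, M[4,4] = -1
Tr(M) = 1/2 + 1 + -9/4 + -1
Computing step by step:
After adding M[1,1]: 1/2
After adding M[2,2]: 3/2
After adding M[3,3]: -3/4
After adding M[4,4]: -7/4
Tr(M) = -7/4

-7/4


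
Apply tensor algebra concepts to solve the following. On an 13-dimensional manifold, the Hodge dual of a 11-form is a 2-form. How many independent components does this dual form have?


The Hodge dual of a p-form on an n-dimensional manifold is an (n-p)-form.
n = 13, p = 11, so dual degree = 13 - 11 = 2
The number of components is C(n, n-p) = C(13, 2) = 78

78


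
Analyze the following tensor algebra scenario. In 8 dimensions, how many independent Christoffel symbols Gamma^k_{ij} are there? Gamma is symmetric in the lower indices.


Christoffel symbols Gamma^k_{ij} are symmetric in i,j, so there are d * d(d+1)/2 independent symbols.
d = 8
d(d+1)/2 = 8 * 9 / 2 = 36
Total = 8 * 36 = 288

288


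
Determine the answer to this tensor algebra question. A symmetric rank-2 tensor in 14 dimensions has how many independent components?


A symmetric rank-2 tensor in d dimensions has d(d+1)/2 independent components.
d = 14
d(d+1)/2 = 14 * 15 / 2 = 210 / 2 = 105

105


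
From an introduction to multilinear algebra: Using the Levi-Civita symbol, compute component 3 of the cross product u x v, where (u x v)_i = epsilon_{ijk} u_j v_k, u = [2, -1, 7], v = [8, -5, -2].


(u x v)_3 = sum_{j,k} epsilon_{3jk} u_j v_k. Only permutations of (1,2,3) contribute; the two non-zero terms are:
eps_{312} u_1 v_2 = 1 * 2 * -5 = -10
eps_{321} u_2 v_1 = -1 * -1 * 8 = 8
(u x v)_3 = -2

-2


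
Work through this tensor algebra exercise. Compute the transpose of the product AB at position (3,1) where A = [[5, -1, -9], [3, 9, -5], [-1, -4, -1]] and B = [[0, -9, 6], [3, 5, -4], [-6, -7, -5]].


(AB)^T_{ij} = (AB)_{ji} = sum_k A_{jk} B_{ki}.
For i=3, j=1 we need (AB)_{13}:
A_{11} * B_{13} = 5 * 6 = 30
A_{12} * B_{23} = -1 * -4 = 4
A_{13} * B_{33} = -9 * -5 = 45
Sum = 30 + 4 + 45 = 79

79


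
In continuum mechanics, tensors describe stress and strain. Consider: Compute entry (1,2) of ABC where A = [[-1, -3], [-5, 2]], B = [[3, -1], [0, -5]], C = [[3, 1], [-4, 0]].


(ABC)_{12} = sum_m (AB)_{1m} C_{m2}. First compute row 1 of AB.
(AB)_{11} = -1*3 + -3*0 = -3
(AB)_{12} = -1*-1 + -3*-5 = 16
Now contract with column 2 of C:
(AB)_{11} * C_{12} = -3 * 1 = -3
(AB)_{12} * C_{22} = 16 * 0 = 0
(ABC)_{12} = -3 + 0 = -3

-3


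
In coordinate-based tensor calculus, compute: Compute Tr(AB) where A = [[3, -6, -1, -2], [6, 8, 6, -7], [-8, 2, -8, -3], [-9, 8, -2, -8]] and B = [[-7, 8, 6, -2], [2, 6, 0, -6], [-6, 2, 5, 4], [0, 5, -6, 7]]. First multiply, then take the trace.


Tr(AB) = sum_i (AB)_{ii} where (AB)_{ii} = sum_k A_{ik} B_{ki}.
(AB)_{11} = 3*-7 + -6*2 + -1*-6 + -2*0 = -27
(AB)_{22} = 6*8 + 8*6 + 6*2 + -7*5 = 73
(AB)_{33} = -8*6 + 2*0 + -8*5 + -3*-6 = -70
(AB)_{44} = -9*-2 + 8*-6 + -2*4 + -8*7 = -94
Tr(AB) = -27 + 73 + -70 + -94 = -118

-118


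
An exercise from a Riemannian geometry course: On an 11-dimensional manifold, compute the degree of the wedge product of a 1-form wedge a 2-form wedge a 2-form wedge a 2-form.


The degree of a wedge product is the sum of the degrees of the individual forms.
Degrees: 1, 2, 2, 2
Total degree = 1 + 2 + 2 + 2 = 7

7


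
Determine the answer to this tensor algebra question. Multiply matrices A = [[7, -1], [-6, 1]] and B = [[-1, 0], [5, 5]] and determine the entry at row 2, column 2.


(AB)_{ij} = sum_k A_{ik} B_{kj}.
For i=2, j=2:
A_{21} * B_{12} = -6 * 0 = 0
A_{22} * B_{22} = 1 * 5 = 5
Sum = 0 + 5 = 5

5


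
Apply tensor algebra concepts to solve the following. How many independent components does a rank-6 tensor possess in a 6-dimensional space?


The number of components of a rank-r tensor in d dimensions is d^r.
Here d = 6 and r = 6.
6^6 = 46656

46656


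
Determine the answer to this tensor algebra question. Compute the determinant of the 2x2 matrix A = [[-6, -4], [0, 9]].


For a 2x2 matrix [[a, b], [c, d]], det = a*d - b*c.
a = -6, b = -4, c = 0, d = 9
a*d = -6 * 9 = -54
b*c = -4 * 0 = 0
det = -54 - 0 = -54

-54


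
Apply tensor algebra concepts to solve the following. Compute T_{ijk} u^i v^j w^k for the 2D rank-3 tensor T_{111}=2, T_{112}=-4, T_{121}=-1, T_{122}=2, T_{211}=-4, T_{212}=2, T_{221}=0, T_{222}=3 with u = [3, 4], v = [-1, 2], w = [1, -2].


S = sum over i,j,k of T_{ijk} u_i v_j w_k. Expanding all 8 terms:
T_{111}*u_1*v_1*w_1 = 2*3*-1*1 = -6  (running total: -6)
T_{112}*u_1*v_1*w_2 = -4*3*-1*-2 = -24  (running total: -30)
T_{121}*u_1*v_2*w_1 = -1*3*2*1 = -6  (running total: -36)
T_{122}*u_1*v_2*w_2 = 2*3*2*-2 = -24  (running total: -60)
T_{211}*u_2*v_1*w_1 = -4*4*-1*1 = 16  (running total: -44)
T_{212}*u_2*v_1*w_2 = 2*4*-1*-2 = 16  (running total: -28)
T_{221}*u_2*v_2*w_1 = 0*4*2*1 = 0  (running total: -28)
T_{222}*u_2*v_2*w_2 = 3*4*2*-2 = -48  (running total: -76)
S = -76

-76


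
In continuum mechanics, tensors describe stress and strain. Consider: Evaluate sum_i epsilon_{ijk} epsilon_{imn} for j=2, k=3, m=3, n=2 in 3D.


Using the identity: epsilon_{ijk} epsilon_{imn} = delta_{jm} delta_{kn} - delta_{jn} delta_{km}.
delta_{23} = 0
delta_{32} = 0
delta_{22} = 1
delta_{33} = 1
Result = 0 * 0 - 1 * 1 = 0 - 1 = -1

-1


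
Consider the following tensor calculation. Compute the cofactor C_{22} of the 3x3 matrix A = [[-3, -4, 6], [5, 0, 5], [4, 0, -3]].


To find cofactor C_{22}, delete row 2 and column 2.
The resulting 2x2 submatrix is: [[-3, 6], [4, -3]]
Minor M_{22} = -3*-3 - 6*4
  = 9 - 24 = -15
Sign = (-1)^(2+2) = (-1)^4 = 1
Cofactor C_{22} = 1 * -15 = -15

-15


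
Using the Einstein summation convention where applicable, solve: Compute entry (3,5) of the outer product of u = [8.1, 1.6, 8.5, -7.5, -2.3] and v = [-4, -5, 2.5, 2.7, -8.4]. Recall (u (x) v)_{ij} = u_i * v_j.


The outer product entry T_{ij} = u_i * v_j.
We need i=3, j=5.
u_3 = 8.5, v_5 = -8.4
T_{3,5} = 8.5 * -8.4 = -71.4

-71.4


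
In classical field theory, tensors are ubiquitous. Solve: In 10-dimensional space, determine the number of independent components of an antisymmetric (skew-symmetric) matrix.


An antisymmetric rank-2 tensor satisfies A_{ij} = -A_{ji}, so diagonal entries are zero.
The independent components are the upper-triangular entries: C(n, 2) = n(n-1)/2.
n = 10
C(10, 2) = 10 * 9 / 2 = 90 / 2 = 45

45


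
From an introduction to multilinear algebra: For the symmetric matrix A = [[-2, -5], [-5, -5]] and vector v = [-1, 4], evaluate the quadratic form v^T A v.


First compute Av:
(Av)_1 = -2*-1 + -5*4 = -18
(Av)_2 = -5*-1 + -5*4 = -15
Av = [-18, -15]
Then v^T (Av) = -1*-18 + 4*-15
= 18 + -60 = -42

-42


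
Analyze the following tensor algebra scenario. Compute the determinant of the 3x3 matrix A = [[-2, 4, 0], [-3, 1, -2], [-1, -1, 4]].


Expanding along the first row, det(A) = a11*M_11 - a12*M_12 + a13*M_13, where M_1j is the (1,j) minor.
Minor M_11 = 1*4 - -2*-1 = 2
Minor M_12 = -3*4 - -2*-1 = -14
Minor M_13 = -3*-1 - 1*-1 = 4
det = -2*(2) - 4*(-14) + 0*(4)
    = -4 - -56 + 0
    = 52

52


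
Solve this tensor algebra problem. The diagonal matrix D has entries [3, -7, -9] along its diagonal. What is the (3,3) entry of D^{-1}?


For a diagonal matrix, the inverse has entries (D^{-1})_{ii} = 1/d_{ii}.
The diagonal entries are: d_{11} = 3, d_{22} = -7, d_{33} = -9
We need (D^{-1})_{33} = 1/d_{33} = 1/-9 = -1/9

-1/9


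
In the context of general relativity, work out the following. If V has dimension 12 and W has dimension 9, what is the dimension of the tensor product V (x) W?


The dimension of a tensor product is the product of dimensions.
dim(V) = 12, dim(W) = 9
dim(V (x) W) = 12 * 9 = 108

108


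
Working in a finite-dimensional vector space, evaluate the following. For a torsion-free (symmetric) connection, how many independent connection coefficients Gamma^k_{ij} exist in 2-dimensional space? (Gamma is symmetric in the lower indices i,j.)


Christoffel symbols Gamma^k_{ij} are symmetric in i,j, so there are d * d(d+1)/2 independent symbols.
d = 2
d(d+1)/2 = 2 * 3 / 2 = 3
Total = 2 * 3 = 6

6


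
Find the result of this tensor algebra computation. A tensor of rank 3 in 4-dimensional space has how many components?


The number of components of a rank-r tensor in d dimensions is d^r.
Here d = 4 and r = 3.
4^3 = 64

64


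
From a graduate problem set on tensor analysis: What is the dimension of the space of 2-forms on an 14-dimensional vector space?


The dimension of the space of p-forms on an n-dimensional space is C(n, p).
n = 14, p = 2
C(14, 2) = 14! / (2! * 12!) = 91

91


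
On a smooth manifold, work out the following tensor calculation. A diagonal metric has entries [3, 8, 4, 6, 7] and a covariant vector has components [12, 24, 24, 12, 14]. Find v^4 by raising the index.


To raise an index with a diagonal metric: v^i = v_i / g_{ii}.
For index 4: v_4 = 12, g_{44} = 6
v^4 = 12 / 6 = 2

2


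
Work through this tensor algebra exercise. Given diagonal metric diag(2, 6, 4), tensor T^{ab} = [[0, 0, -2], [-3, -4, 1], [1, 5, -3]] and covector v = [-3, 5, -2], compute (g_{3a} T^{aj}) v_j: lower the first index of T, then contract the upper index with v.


Step 1: lower the first index. For a diagonal metric, g_{ia} T^{aj} = g_{ii} T^{ij} (no sum on i).
g_{33} = 4
S_3{}^1 = 4 * T^{31} = 4 * 1 = 4
S_3{}^2 = 4 * T^{32} = 4 * 5 = 20
S_3{}^3 = 4 * T^{33} = 4 * -3 = -12
Step 2: contract S_3{}^j with v_j.
S_3{}^1 * v_1 = 4 * -3 = -12
S_3{}^2 * v_2 = 20 * 5 = 100
S_3{}^3 * v_3 = -12 * -2 = 24
Result = -12 + 100 + 24 = 112

112


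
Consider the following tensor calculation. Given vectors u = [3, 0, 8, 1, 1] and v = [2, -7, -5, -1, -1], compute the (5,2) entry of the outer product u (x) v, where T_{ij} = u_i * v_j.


The outer product entry T_{ij} = u_i * v_j.
We need i=5, j=2.
u_5 = 1, v_2 = -7
T_{5,2} = 1 * -7 = -7

-7


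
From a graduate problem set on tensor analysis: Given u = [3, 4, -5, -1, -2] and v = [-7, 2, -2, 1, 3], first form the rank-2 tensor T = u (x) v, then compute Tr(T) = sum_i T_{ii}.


The outer product gives T_{ij} = u_i v_j.
The trace (contraction) is Tr(T) = sum_i T_{ii} = sum_i u_i v_i.
Diagonal entries:
T_{11} = u_1 * v_1 = 3 * -7 = -21
T_{22} = u_2 * v_2 = 4 * 2 = 8
T_{33} = u_3 * v_3 = -5 * -2 = 10
T_{44} = u_4 * v_4 = -1 * 1 = -1
T_{55} = u_5 * v_5 = -2 * 3 = -6
Tr(T) = -21 + 8 + 10 + -1 + -6 = -10

-10


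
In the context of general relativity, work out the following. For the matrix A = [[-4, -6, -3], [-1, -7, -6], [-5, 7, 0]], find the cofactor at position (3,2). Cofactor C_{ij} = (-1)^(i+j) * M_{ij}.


To find cofactor C_{32}, delete row 3 and column 2.
The resulting 2x2 submatrix is: [[-4, -3], [-1, -6]]
Minor M_{32} = -4*-6 - -3*-1
  = 24 - 3 = 21
Sign = (-1)^(3+2) = (-1)^5 = -1
Cofactor C_{32} = -1 * 21 = -21

-21


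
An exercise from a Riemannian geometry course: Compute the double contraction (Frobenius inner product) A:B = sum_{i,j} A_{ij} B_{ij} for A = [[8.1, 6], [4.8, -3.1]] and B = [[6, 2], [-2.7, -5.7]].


A:B = sum over all i,j of A_{ij} * B_{ij}.
Row 1: 8.1*6=48.6, 6*2=12 => row sum = 60.6
Row 2: 4.8*-2.7=-12.96, -3.1*-5.7=17.67 => row sum = 4.71
Total = 60.6 + 4.71 = 65.31

65.31


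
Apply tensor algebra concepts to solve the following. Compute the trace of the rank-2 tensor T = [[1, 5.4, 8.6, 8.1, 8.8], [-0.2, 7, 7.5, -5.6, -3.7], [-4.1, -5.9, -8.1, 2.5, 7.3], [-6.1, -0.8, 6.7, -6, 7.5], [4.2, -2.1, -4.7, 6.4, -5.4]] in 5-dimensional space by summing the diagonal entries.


The contraction (trace) of a rank-2 tensor is the sum of its diagonal elements.
Diagonal entries: A[1,1] = 1, A[2,2] = 7, A[3,3] = -8.1, A[4,4] = -6, A[5,5] = -5.4
Tr(A) = 1 + 7 + -8.1 + -6 + -5.4 = -11.5

-11.5


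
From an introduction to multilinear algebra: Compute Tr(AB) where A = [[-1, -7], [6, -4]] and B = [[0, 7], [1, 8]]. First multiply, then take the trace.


Tr(AB) = sum_i (AB)_{ii} where (AB)_{ii} = sum_k A_{ik} B_{ki}.
(AB)_{11} = -1*0 + -7*1 = -7
(AB)_{22} = 6*7 + -4*8 = 10
Tr(AB) = -7 + 10 = 3

3


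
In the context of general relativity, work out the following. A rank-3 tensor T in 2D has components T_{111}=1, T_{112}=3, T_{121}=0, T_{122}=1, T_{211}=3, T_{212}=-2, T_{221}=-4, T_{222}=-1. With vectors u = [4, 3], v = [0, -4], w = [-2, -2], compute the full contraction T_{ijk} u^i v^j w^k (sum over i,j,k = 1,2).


S = sum over i,j,k of T_{ijk} u_i v_j w_k. Expanding all 8 terms:
T_{111}*u_1*v_1*w_1 = 1*4*0*-2 = 0  (running total: 0)
T_{112}*u_1*v_1*w_2 = 3*4*0*-2 = 0  (running total: 0)
T_{121}*u_1*v_2*w_1 = 0*4*-4*-2 = 0  (running total: 0)
T_{122}*u_1*v_2*w_2 = 1*4*-4*-2 = 32  (running total: 32)
T_{211}*u_2*v_1*w_1 = 3*3*0*-2 = 0  (running total: 32)
T_{212}*u_2*v_1*w_2 = -2*3*0*-2 = 0  (running total: 32)
T_{221}*u_2*v_2*w_1 = -4*3*-4*-2 = -96  (running total: -64)
T_{222}*u_2*v_2*w_2 = -1*3*-4*-2 = -24  (running total: -88)
S = -88

-88


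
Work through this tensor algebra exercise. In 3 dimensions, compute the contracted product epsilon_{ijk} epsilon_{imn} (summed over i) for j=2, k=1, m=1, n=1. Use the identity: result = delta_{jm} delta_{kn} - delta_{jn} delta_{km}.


Using the identity: epsilon_{ijk} epsilon_{imn} = delta_{jm} delta_{kn} - delta_{jn} delta_{km}.
delta_{21} = 0
delta_{11} = 1
delta_{21} = 0
delta_{11} = 1
Result = 0 * 1 - 0 * 1 = 0 - 0 = 0

0
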